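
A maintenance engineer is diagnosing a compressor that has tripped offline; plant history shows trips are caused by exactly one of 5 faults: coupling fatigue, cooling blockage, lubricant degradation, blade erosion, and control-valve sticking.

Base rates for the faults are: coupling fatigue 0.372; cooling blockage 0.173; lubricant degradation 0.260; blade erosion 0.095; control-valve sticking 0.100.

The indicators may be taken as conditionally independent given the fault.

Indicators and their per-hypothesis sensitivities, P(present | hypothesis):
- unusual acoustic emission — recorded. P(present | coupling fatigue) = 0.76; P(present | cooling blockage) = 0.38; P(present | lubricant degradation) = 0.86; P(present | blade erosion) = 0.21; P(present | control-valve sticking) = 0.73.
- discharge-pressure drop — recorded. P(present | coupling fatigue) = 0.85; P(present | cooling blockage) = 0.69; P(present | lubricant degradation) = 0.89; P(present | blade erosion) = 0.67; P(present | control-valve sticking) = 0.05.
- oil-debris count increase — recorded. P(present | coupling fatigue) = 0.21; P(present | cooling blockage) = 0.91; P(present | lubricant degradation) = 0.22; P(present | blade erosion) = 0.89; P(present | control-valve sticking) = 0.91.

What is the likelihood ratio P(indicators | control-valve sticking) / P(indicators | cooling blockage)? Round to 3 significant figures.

0.139

The Bayes factor is the ratio of the joint likelihoods of the indicator pattern under the two hypotheses.
  control-valve sticking: 0.73 × 0.05 × 0.91 = 0.033215
  cooling blockage: 0.38 × 0.69 × 0.91 = 0.2386
Bayes factor = 0.033215 / 0.2386 ≈ 0.139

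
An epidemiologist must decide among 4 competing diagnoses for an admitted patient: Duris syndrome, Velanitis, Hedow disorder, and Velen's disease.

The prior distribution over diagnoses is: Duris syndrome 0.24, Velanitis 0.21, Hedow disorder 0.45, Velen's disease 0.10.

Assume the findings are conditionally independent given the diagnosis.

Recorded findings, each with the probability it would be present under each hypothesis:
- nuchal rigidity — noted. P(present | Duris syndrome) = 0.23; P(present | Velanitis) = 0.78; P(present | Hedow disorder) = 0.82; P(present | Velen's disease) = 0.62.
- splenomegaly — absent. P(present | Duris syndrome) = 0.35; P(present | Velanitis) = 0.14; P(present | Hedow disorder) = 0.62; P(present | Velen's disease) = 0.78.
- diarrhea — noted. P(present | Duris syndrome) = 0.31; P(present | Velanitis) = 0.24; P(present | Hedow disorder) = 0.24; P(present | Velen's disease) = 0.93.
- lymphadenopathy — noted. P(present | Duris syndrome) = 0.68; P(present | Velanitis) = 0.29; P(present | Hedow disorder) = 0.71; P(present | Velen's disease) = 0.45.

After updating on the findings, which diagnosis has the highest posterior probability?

Hedow disorder

Multiply each prior by the joint likelihood of the evidence pattern (using 1 − P(present | H) for each absent finding):
  Duris syndrome: 0.24 × 0.23 × (1 − 0.35) × 0.31 × 0.68 = 0.0075635
  Velanitis: 0.21 × 0.78 × (1 − 0.14) × 0.24 × 0.29 = 0.0098044
  Hedow disorder: 0.45 × 0.82 × (1 − 0.62) × 0.24 × 0.71 = 0.023893
  Velen's disease: 0.10 × 0.62 × (1 − 0.78) × 0.93 × 0.45 = 0.0057083
The unnormalized weights sum to 0.04697.
P(Duris syndrome | evidence) ≈ 0.0075635 / 0.04697 ≈ 0.161
P(Velanitis | evidence) ≈ 0.0098044 / 0.04697 ≈ 0.209
P(Hedow disorder | evidence) ≈ 0.023893 / 0.04697 ≈ 0.509
P(Velen's disease | evidence) ≈ 0.0057083 / 0.04697 ≈ 0.122
The largest is 0.509, so Hedow disorder is most probable.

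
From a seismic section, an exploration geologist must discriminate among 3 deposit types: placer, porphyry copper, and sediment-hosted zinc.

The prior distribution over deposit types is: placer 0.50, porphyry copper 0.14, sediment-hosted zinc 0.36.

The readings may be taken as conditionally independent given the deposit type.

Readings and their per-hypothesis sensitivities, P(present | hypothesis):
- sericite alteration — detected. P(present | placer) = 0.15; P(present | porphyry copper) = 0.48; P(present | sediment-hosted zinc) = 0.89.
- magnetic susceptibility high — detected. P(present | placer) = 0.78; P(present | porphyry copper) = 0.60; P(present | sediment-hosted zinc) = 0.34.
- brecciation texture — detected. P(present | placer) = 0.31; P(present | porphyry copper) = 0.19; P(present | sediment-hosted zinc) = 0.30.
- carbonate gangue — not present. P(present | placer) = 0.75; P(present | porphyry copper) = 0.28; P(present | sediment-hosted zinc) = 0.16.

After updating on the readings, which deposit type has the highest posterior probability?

Multiply each prior by the joint likelihood of the reading pattern (using 1 − P(present | H) for each absent reading):
  placer: 0.50 × 0.15 × 0.78 × 0.31 × (1 − 0.75) = 0.0045337
  porphyry copper: 0.14 × 0.48 × 0.60 × 0.19 × (1 − 0.28) = 0.0055158
  sediment-hosted zinc: 0.36 × 0.89 × 0.34 × 0.30 × (1 − 0.16) = 0.027452
The unnormalized weights sum to 0.037501.
P(placer | evidence) ≈ 0.0045337 / 0.037501 ≈ 0.121
P(porphyry copper | evidence) ≈ 0.0055158 / 0.037501 ≈ 0.147
P(sediment-hosted zinc | evidence) ≈ 0.027452 / 0.037501 ≈ 0.732
The largest is 0.732, so sediment-hosted zinc is most probable.

sediment-hosted zinc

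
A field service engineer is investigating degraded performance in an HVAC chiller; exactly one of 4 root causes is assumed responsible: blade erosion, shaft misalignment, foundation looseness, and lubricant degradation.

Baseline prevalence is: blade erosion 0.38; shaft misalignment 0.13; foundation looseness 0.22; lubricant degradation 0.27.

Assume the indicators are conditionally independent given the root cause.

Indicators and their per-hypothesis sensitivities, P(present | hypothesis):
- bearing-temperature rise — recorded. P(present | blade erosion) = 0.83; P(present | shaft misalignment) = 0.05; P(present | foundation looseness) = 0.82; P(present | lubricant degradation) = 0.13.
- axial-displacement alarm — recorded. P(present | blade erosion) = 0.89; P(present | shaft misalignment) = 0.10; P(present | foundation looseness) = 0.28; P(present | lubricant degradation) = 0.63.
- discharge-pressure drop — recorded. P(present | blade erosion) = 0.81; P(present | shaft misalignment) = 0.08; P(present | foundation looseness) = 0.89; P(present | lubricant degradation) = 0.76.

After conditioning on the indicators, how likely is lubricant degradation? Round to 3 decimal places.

0.058

By Bayes' rule with conditional independence, the unnormalized weight for each hypothesis is prior × ∏ likelihoods:
  blade erosion: 0.38 × 0.83 × 0.89 × 0.81 = 0.22737
  shaft misalignment: 0.13 × 0.05 × 0.10 × 0.08 = 5.2e-05
  foundation looseness: 0.22 × 0.82 × 0.28 × 0.89 = 0.044956
  lubricant degradation: 0.27 × 0.13 × 0.63 × 0.76 = 0.016806
The unnormalized weights sum to 0.28919.
P(lubricant degradation | evidence) = 0.016806 / 0.28919 ≈ 0.058.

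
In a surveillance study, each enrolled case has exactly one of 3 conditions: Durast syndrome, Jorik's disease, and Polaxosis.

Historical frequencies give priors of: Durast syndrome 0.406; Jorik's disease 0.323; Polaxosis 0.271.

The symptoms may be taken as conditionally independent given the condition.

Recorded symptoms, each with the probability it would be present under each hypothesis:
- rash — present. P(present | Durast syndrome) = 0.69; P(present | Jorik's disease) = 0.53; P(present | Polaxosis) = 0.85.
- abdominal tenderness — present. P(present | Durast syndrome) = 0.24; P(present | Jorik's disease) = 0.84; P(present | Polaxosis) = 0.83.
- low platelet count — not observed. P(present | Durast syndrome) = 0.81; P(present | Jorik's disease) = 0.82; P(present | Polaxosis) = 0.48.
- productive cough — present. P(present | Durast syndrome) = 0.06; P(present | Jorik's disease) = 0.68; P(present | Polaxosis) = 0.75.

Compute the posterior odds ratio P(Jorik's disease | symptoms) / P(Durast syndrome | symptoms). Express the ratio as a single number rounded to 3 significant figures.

23.0

The normalizing constant cancels in an odds ratio, so compute prior × likelihood for the two hypotheses only (using 1 − P(present | H) for each absent symptom):
  Jorik's disease: 0.323 × 0.53 × 0.84 × (1 − 0.82) × 0.68 = 0.017601
  Durast syndrome: 0.406 × 0.69 × 0.24 × (1 − 0.81) × 0.06 = 0.00076646
Posterior odds = 0.017601 / 0.00076646 ≈ 23.0.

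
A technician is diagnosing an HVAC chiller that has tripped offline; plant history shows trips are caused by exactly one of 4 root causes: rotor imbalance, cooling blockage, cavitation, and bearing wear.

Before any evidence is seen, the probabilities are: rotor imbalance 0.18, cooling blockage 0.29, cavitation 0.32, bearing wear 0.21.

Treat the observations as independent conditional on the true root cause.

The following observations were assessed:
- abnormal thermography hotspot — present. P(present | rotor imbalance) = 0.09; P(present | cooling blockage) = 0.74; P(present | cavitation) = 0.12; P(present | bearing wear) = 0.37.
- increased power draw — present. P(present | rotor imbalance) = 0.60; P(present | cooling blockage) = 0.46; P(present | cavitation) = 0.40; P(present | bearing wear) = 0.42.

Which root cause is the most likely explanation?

cooling blockage

For each hypothesis, the unnormalized posterior weight is prior × product of the observation likelihoods:
  rotor imbalance: 0.18 × 0.09 × 0.60 = 0.00972
  cooling blockage: 0.29 × 0.74 × 0.46 = 0.098716
  cavitation: 0.32 × 0.12 × 0.40 = 0.01536
  bearing wear: 0.21 × 0.37 × 0.42 = 0.032634
Normalizing constant Z = 0.00972 + 0.098716 + 0.01536 + 0.032634 = 0.15643.
P(rotor imbalance | evidence) ≈ 0.00972 / 0.15643 ≈ 0.062
P(cooling blockage | evidence) ≈ 0.098716 / 0.15643 ≈ 0.631
P(cavitation | evidence) ≈ 0.01536 / 0.15643 ≈ 0.098
P(bearing wear | evidence) ≈ 0.032634 / 0.15643 ≈ 0.209
The largest is 0.631, so cooling blockage is most probable.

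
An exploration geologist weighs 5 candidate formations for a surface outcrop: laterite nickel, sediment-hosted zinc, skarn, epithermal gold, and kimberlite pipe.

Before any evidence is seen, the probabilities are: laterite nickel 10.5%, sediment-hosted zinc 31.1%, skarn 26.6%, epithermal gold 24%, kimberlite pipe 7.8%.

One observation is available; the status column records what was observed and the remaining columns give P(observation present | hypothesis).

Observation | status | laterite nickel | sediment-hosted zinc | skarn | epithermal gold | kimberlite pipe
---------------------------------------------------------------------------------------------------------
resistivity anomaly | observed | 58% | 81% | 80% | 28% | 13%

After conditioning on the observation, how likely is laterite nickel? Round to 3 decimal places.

Multiply each prior by the likelihood of the observation:
  laterite nickel: 0.105 × 0.58 = 0.0609
  sediment-hosted zinc: 0.311 × 0.81 = 0.25191
  skarn: 0.266 × 0.80 = 0.2128
  epithermal gold: 0.240 × 0.28 = 0.0672
  kimberlite pipe: 0.078 × 0.13 = 0.01014
Normalizing constant Z = 0.0609 + 0.25191 + 0.2128 + 0.0672 + 0.01014 = 0.60295.
P(laterite nickel | evidence) = 0.0609 / 0.60295 ≈ 0.101.

0.101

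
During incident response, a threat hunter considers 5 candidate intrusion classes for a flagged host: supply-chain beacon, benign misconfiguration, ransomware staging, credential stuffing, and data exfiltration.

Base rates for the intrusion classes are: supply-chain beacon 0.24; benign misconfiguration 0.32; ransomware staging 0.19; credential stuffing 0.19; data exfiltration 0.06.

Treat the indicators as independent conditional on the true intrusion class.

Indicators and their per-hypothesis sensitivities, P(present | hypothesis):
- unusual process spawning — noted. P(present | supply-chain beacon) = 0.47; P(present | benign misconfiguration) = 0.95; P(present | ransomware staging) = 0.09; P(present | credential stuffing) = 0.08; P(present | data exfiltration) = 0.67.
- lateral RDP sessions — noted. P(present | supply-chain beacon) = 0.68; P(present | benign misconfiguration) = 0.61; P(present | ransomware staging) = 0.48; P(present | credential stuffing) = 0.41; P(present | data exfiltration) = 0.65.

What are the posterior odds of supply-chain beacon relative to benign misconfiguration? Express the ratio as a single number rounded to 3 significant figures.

0.414

Unnormalized posterior weight (prior times the indicator likelihoods) for each of the two hypotheses:
  supply-chain beacon: 0.24 × 0.47 × 0.68 = 0.076704
  benign misconfiguration: 0.32 × 0.95 × 0.61 = 0.18544
Odds(supply-chain beacon : benign misconfiguration) = 0.076704 / 0.18544 ≈ 0.414.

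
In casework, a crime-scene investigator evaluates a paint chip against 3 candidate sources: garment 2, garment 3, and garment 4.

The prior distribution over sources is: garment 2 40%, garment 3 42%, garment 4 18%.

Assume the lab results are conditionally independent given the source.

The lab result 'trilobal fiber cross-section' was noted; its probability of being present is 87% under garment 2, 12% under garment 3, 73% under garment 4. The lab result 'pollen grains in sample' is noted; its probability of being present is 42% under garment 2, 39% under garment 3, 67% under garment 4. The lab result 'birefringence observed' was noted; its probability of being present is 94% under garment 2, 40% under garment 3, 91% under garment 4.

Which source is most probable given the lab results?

garment 2

For each hypothesis, the unnormalized posterior weight is prior × product of the lab result likelihoods:
  garment 2: 0.40 × 0.87 × 0.42 × 0.94 = 0.13739
  garment 3: 0.42 × 0.12 × 0.39 × 0.40 = 0.0078624
  garment 4: 0.18 × 0.73 × 0.67 × 0.91 = 0.080115
Marginal likelihood of the evidence = 0.22537.
P(garment 2 | evidence) ≈ 0.13739 / 0.22537 ≈ 0.610
P(garment 3 | evidence) ≈ 0.0078624 / 0.22537 ≈ 0.035
P(garment 4 | evidence) ≈ 0.080115 / 0.22537 ≈ 0.355
The largest is 0.610, so garment 2 is most probable.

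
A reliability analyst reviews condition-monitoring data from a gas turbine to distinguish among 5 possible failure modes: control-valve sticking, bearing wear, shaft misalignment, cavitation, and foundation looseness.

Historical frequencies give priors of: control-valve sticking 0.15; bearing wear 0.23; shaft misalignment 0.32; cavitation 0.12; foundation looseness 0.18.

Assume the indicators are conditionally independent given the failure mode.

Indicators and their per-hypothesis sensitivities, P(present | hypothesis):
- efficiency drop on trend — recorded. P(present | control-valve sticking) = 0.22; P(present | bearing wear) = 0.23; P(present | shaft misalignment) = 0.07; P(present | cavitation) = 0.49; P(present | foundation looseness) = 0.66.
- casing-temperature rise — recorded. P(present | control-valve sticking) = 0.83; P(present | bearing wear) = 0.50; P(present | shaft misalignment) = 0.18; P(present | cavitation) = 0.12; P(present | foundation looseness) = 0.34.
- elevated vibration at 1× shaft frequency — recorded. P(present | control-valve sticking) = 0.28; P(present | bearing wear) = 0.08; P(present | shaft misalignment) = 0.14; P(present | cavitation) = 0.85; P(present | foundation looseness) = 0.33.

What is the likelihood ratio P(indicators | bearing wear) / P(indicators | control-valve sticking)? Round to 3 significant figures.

0.180

The Bayes factor is the ratio of the joint likelihoods of the indicator pattern under the two hypotheses.
  bearing wear: 0.23 × 0.50 × 0.08 = 0.0092
  control-valve sticking: 0.22 × 0.83 × 0.28 = 0.051128
Bayes factor = 0.0092 / 0.051128 ≈ 0.180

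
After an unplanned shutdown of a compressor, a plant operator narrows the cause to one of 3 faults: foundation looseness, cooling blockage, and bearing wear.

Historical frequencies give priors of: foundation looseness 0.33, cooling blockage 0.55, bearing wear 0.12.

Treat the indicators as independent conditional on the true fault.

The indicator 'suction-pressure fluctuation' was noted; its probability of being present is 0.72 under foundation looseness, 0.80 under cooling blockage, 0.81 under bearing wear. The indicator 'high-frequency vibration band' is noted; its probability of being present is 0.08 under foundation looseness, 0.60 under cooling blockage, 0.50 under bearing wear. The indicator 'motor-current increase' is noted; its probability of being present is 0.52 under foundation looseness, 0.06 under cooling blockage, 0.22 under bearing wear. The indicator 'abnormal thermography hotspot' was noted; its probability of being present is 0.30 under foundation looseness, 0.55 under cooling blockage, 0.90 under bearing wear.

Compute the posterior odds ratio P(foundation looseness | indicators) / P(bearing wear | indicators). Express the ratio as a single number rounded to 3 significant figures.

The normalizing constant cancels in an odds ratio, so compute prior × likelihood for the two hypotheses only:
  foundation looseness: 0.33 × 0.72 × 0.08 × 0.52 × 0.30 = 0.0029652
  bearing wear: 0.12 × 0.81 × 0.50 × 0.22 × 0.90 = 0.0096228
Posterior odds = 0.0029652 / 0.0096228 ≈ 0.308.

0.308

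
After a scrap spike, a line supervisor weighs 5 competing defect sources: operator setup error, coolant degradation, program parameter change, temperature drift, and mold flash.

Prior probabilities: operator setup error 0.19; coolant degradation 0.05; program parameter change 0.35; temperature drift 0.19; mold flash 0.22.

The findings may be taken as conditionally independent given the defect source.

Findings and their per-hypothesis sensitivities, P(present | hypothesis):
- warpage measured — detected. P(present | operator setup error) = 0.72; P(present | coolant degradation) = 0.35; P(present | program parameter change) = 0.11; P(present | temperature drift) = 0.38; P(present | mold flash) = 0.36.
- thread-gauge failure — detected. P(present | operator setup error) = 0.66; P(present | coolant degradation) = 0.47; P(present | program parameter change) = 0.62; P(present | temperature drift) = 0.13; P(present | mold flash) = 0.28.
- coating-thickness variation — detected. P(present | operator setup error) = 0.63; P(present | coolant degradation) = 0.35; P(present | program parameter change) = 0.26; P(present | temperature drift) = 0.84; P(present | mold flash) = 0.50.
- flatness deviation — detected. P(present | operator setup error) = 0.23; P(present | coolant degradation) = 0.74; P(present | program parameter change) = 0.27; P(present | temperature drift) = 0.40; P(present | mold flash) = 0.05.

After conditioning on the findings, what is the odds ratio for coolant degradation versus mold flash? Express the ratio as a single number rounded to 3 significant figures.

Unnormalized posterior weight (prior times the finding likelihoods) for each of the two hypotheses:
  coolant degradation: 0.05 × 0.35 × 0.47 × 0.35 × 0.74 = 0.0021303
  mold flash: 0.22 × 0.36 × 0.28 × 0.50 × 0.05 = 0.0005544
Odds(coolant degradation : mold flash) = 0.0021303 / 0.0005544 ≈ 3.84.

3.84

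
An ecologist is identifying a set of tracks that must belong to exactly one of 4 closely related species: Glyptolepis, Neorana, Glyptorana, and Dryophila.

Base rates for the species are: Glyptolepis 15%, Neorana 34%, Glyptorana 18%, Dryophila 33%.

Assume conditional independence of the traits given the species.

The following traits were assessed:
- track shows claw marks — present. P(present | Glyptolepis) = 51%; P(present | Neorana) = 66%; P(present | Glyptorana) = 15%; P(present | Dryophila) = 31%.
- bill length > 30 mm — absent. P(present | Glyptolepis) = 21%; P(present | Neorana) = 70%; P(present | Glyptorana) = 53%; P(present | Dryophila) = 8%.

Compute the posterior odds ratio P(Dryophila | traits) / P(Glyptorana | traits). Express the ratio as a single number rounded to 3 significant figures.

7.42

The normalizing constant cancels in an odds ratio, so compute prior × likelihood for the two hypotheses only (using 1 − P(present | H) for each absent trait):
  Dryophila: 0.33 × 0.31 × (1 − 0.08) = 0.094116
  Glyptorana: 0.18 × 0.15 × (1 − 0.53) = 0.01269
Odds(Dryophila : Glyptorana) = 0.094116 / 0.01269 ≈ 7.42.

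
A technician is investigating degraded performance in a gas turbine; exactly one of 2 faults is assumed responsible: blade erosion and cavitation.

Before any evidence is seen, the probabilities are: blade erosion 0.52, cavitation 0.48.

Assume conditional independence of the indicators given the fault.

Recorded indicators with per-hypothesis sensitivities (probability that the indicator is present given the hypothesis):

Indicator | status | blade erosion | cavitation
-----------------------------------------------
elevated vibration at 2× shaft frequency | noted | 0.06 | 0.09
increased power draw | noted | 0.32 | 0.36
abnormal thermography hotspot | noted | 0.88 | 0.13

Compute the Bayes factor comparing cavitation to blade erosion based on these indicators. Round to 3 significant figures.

0.249

The Bayes factor is the ratio of the joint likelihoods of the indicator pattern under the two hypotheses.
  cavitation: 0.09 × 0.36 × 0.13 = 0.004212
  blade erosion: 0.06 × 0.32 × 0.88 = 0.016896
Bayes factor = 0.004212 / 0.016896 ≈ 0.249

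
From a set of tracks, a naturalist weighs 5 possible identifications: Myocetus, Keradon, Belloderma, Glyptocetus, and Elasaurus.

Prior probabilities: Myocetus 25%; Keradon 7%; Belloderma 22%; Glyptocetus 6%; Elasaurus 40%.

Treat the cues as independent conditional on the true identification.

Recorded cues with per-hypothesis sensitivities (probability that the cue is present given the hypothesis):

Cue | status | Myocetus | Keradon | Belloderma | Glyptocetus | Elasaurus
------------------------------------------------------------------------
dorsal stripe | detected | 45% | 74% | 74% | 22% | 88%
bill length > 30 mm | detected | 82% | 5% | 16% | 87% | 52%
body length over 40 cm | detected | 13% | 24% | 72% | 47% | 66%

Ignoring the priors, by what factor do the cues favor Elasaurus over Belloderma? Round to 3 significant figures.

The Bayes factor is the ratio of the joint likelihoods of the cue pattern under the two hypotheses.
  Elasaurus: 0.88 × 0.52 × 0.66 = 0.30202
  Belloderma: 0.74 × 0.16 × 0.72 = 0.085248
Bayes factor = 0.30202 / 0.085248 ≈ 3.54

3.54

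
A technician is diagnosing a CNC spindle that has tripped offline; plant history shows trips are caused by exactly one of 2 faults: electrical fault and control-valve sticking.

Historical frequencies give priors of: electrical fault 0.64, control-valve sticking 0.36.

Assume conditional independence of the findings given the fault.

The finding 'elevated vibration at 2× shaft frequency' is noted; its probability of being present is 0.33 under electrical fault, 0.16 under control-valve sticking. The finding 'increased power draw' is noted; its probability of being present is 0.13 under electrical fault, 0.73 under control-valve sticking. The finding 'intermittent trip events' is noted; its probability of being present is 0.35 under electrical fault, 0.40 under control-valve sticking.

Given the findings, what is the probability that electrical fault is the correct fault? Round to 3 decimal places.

For each hypothesis, the unnormalized posterior weight is prior × product of the finding likelihoods:
  electrical fault: 0.64 × 0.33 × 0.13 × 0.35 = 0.0096096
  control-valve sticking: 0.36 × 0.16 × 0.73 × 0.40 = 0.016819
Marginal likelihood of the evidence = 0.026429.
P(electrical fault | evidence) = 0.0096096 / 0.026429 ≈ 0.364.

0.364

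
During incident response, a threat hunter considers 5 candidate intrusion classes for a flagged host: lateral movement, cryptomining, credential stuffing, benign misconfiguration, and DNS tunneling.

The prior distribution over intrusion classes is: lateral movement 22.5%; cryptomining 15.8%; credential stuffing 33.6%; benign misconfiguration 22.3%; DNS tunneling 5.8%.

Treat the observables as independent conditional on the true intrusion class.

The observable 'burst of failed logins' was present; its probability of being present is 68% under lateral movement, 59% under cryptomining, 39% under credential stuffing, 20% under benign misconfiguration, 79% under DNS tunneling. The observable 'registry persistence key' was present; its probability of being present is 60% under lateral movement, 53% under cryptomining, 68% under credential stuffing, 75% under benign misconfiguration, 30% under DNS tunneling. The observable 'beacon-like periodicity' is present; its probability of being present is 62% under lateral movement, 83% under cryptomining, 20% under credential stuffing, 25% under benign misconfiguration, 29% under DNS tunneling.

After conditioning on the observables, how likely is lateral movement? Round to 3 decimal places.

0.444

For each hypothesis, the unnormalized posterior weight is prior × product of the observable likelihoods:
  lateral movement: 0.225 × 0.68 × 0.60 × 0.62 = 0.056916
  cryptomining: 0.158 × 0.59 × 0.53 × 0.83 = 0.041007
  credential stuffing: 0.336 × 0.39 × 0.68 × 0.20 = 0.017821
  benign misconfiguration: 0.223 × 0.20 × 0.75 × 0.25 = 0.0083625
  DNS tunneling: 0.058 × 0.79 × 0.30 × 0.29 = 0.0039863
The unnormalized weights sum to 0.12809.
P(lateral movement | evidence) = 0.056916 / 0.12809 ≈ 0.444.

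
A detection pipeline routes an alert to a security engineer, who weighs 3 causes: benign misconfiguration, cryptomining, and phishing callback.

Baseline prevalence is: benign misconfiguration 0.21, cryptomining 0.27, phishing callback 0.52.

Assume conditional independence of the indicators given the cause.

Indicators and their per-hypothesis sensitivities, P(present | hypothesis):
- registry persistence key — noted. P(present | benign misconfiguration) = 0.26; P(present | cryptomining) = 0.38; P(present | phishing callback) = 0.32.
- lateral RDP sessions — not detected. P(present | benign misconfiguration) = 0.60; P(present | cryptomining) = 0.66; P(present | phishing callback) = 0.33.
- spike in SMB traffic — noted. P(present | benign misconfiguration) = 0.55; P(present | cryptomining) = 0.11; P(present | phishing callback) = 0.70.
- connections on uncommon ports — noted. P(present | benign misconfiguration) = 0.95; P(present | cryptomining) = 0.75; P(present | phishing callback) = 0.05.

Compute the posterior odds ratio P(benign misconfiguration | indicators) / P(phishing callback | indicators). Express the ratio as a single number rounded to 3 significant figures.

2.92

Posterior odds equal prior odds times the likelihood ratio; only the two competing hypotheses matter (using 1 − P(present | H) for each absent indicator).
  benign misconfiguration: 0.21 × 0.26 × (1 − 0.60) × 0.55 × 0.95 = 0.011411
  phishing callback: 0.52 × 0.32 × (1 − 0.33) × 0.70 × 0.05 = 0.0039021
Posterior odds = 0.011411 / 0.0039021 ≈ 2.92.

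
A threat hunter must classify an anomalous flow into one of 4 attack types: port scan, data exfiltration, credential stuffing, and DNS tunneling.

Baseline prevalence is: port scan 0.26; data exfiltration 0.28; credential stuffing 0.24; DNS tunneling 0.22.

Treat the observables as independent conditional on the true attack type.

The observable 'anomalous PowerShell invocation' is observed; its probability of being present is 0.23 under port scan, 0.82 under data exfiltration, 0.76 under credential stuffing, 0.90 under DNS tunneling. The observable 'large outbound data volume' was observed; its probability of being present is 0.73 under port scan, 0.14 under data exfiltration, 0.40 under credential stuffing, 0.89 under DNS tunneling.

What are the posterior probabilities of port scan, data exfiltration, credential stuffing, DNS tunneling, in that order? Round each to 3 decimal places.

0.134, 0.099, 0.225, 0.542

By Bayes' rule with conditional independence, the unnormalized weight for each hypothesis is prior × ∏ likelihoods:
  port scan: 0.26 × 0.23 × 0.73 = 0.043654
  data exfiltration: 0.28 × 0.82 × 0.14 = 0.032144
  credential stuffing: 0.24 × 0.76 × 0.40 = 0.07296
  DNS tunneling: 0.22 × 0.90 × 0.89 = 0.17622
Marginal likelihood of the evidence = 0.32498.
P(port scan | evidence) = 0.043654 / 0.32498 ≈ 0.134
P(data exfiltration | evidence) = 0.032144 / 0.32498 ≈ 0.099
P(credential stuffing | evidence) = 0.07296 / 0.32498 ≈ 0.225
P(DNS tunneling | evidence) = 0.17622 / 0.32498 ≈ 0.542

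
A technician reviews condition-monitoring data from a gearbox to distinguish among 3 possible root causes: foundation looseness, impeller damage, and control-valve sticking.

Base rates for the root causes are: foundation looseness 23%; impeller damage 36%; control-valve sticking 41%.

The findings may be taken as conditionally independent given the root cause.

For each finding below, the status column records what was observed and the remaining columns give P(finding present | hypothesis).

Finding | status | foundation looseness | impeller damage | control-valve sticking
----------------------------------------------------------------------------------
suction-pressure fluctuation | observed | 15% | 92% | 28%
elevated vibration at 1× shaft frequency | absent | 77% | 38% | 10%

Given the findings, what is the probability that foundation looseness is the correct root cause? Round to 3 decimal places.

0.025

By Bayes' rule with conditional independence, the unnormalized weight for each hypothesis is prior × ∏ likelihoods (using 1 − P(present | H) for each absent finding):
  foundation looseness: 0.23 × 0.15 × (1 − 0.77) = 0.007935
  impeller damage: 0.36 × 0.92 × (1 − 0.38) = 0.20534
  control-valve sticking: 0.41 × 0.28 × (1 − 0.10) = 0.10332
The unnormalized weights sum to 0.3166.
P(foundation looseness | evidence) = 0.007935 / 0.3166 ≈ 0.025.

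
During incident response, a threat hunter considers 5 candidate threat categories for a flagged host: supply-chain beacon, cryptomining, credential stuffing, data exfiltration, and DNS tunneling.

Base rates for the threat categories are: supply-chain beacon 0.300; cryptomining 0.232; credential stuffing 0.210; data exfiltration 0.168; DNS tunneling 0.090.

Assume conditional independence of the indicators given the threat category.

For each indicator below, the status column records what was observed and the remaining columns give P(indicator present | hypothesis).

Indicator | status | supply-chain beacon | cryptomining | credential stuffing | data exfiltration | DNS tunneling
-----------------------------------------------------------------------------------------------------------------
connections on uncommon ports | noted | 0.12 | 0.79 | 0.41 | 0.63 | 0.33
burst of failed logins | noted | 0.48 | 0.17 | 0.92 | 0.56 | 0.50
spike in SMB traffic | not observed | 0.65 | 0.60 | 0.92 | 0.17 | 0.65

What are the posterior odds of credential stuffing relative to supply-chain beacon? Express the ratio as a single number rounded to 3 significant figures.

Posterior odds equal prior odds times the likelihood ratio; only the two competing hypotheses matter (using 1 − P(present | H) for each absent indicator).
  credential stuffing: 0.210 × 0.41 × 0.92 × (1 − 0.92) = 0.006337
  supply-chain beacon: 0.300 × 0.12 × 0.48 × (1 − 0.65) = 0.006048
Odds(credential stuffing : supply-chain beacon) = 0.006337 / 0.006048 ≈ 1.05.

1.05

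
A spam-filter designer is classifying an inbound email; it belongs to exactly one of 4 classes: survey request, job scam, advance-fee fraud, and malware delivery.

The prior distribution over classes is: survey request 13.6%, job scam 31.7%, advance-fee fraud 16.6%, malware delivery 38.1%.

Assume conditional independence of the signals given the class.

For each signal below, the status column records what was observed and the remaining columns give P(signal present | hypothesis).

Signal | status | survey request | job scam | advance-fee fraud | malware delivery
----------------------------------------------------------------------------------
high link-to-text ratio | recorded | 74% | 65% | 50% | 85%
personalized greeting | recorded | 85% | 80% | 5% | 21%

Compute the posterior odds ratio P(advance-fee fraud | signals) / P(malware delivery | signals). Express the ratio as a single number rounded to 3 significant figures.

The normalizing constant cancels in an odds ratio, so compute prior × likelihood for the two hypotheses only:
  advance-fee fraud: 0.166 × 0.50 × 0.05 = 0.00415
  malware delivery: 0.381 × 0.85 × 0.21 = 0.068008
Odds(advance-fee fraud : malware delivery) = 0.00415 / 0.068008 ≈ 0.0610.

0.0610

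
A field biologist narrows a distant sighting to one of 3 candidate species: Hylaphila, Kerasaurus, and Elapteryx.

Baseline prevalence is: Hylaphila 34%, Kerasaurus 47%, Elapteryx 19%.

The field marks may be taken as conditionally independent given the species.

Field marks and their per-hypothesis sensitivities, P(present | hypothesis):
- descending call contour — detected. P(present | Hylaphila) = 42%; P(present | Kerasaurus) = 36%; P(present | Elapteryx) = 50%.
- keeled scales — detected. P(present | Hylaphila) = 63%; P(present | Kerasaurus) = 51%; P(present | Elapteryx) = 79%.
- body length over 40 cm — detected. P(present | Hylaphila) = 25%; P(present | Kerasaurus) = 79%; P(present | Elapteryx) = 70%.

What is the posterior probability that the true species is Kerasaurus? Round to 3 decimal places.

Multiply each prior by the joint likelihood of the field mark pattern:
  Hylaphila: 0.34 × 0.42 × 0.63 × 0.25 = 0.022491
  Kerasaurus: 0.47 × 0.36 × 0.51 × 0.79 = 0.068171
  Elapteryx: 0.19 × 0.50 × 0.79 × 0.70 = 0.052535
The unnormalized weights sum to 0.1432.
P(Kerasaurus | evidence) = 0.068171 / 0.1432 ≈ 0.476.

0.476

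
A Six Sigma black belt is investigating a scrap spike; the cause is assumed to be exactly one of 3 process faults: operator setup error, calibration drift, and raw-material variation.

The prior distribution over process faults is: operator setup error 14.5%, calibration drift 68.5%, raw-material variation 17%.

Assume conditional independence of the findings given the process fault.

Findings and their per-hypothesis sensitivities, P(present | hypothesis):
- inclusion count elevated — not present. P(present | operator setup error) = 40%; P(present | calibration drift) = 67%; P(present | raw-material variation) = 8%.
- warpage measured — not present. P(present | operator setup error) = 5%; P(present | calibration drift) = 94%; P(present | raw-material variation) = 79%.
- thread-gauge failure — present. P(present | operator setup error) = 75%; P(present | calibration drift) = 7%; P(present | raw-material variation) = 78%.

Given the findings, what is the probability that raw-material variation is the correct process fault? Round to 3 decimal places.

By Bayes' rule with conditional independence, the unnormalized weight for each hypothesis is prior × ∏ likelihoods (using 1 − P(present | H) for each absent finding):
  operator setup error: 0.145 × (1 − 0.40) × (1 − 0.05) × 0.75 = 0.061987
  calibration drift: 0.685 × (1 − 0.67) × (1 − 0.94) × 0.07 = 0.00094941
  raw-material variation: 0.170 × (1 − 0.08) × (1 − 0.79) × 0.78 = 0.025618
Marginal likelihood of the evidence = 0.088555.
P(raw-material variation | evidence) = 0.025618 / 0.088555 ≈ 0.289.

0.289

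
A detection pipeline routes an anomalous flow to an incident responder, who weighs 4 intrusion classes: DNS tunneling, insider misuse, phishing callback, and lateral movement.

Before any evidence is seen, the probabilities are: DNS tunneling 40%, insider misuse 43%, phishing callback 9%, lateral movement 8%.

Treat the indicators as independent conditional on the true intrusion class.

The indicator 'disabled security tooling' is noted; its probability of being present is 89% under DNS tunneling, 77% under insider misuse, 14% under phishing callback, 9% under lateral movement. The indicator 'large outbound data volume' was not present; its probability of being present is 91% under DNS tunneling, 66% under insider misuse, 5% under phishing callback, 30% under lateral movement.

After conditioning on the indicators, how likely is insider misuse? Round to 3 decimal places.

By Bayes' rule with conditional independence, the unnormalized weight for each hypothesis is prior × ∏ likelihoods (using 1 − P(present | H) for each absent indicator):
  DNS tunneling: 0.40 × 0.89 × (1 − 0.91) = 0.03204
  insider misuse: 0.43 × 0.77 × (1 − 0.66) = 0.11257
  phishing callback: 0.09 × 0.14 × (1 − 0.05) = 0.01197
  lateral movement: 0.08 × 0.09 × (1 − 0.30) = 0.00504
Normalizing constant Z = 0.03204 + 0.11257 + 0.01197 + 0.00504 = 0.16162.
P(insider misuse | evidence) = 0.11257 / 0.16162 ≈ 0.697.

0.697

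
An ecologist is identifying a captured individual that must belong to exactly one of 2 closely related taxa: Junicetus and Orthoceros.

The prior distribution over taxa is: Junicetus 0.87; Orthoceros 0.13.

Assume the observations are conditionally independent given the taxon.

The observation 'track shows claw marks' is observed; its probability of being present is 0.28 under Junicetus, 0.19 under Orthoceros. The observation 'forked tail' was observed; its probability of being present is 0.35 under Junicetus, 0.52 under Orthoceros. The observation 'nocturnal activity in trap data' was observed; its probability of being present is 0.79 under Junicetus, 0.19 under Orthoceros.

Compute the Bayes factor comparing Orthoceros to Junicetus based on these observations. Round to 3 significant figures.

0.242

Take the product of per-observation likelihoods under each hypothesis, then divide.
  Orthoceros: 0.19 × 0.52 × 0.19 = 0.018772
  Junicetus: 0.28 × 0.35 × 0.79 = 0.07742
Bayes factor = 0.018772 / 0.07742 ≈ 0.242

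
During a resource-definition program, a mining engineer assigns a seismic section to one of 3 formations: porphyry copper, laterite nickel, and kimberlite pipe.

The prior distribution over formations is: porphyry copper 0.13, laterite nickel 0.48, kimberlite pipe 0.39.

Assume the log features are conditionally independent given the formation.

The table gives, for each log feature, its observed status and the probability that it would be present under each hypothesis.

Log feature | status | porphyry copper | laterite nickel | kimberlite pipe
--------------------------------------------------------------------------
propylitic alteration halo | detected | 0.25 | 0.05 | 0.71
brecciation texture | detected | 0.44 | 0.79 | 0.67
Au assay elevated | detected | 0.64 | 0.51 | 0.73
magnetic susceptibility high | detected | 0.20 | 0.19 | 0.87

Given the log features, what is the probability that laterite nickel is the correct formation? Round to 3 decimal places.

Multiply each prior by the joint likelihood of the log feature pattern:
  porphyry copper: 0.13 × 0.25 × 0.44 × 0.64 × 0.20 = 0.0018304
  laterite nickel: 0.48 × 0.05 × 0.79 × 0.51 × 0.19 = 0.0018372
  kimberlite pipe: 0.39 × 0.71 × 0.67 × 0.73 × 0.87 = 0.11783
Marginal likelihood of the evidence = 0.12149.
P(laterite nickel | evidence) = 0.0018372 / 0.12149 ≈ 0.015.

0.015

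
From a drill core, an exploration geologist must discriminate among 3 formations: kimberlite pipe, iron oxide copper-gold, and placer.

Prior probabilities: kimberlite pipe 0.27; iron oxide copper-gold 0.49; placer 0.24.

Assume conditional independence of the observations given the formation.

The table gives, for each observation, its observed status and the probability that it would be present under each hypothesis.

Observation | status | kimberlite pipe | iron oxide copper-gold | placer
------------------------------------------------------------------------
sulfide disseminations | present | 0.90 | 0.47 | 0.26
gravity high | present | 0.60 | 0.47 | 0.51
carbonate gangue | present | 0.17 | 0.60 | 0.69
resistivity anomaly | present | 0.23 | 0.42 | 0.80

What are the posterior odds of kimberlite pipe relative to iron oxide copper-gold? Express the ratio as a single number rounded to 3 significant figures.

Unnormalized posterior weight (prior times the observation likelihoods) for each of the two hypotheses:
  kimberlite pipe: 0.27 × 0.90 × 0.60 × 0.17 × 0.23 = 0.0057008
  iron oxide copper-gold: 0.49 × 0.47 × 0.47 × 0.60 × 0.42 = 0.027277
Posterior odds = 0.0057008 / 0.027277 ≈ 0.209.

0.209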